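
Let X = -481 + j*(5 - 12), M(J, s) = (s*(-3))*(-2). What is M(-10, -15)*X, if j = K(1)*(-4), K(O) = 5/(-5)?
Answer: 45810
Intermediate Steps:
K(O) = -1 (K(O) = 5*(-⅕) = -1)
j = 4 (j = -1*(-4) = 4)
M(J, s) = 6*s (M(J, s) = -3*s*(-2) = 6*s)
X = -509 (X = -481 + 4*(5 - 12) = -481 + 4*(-7) = -481 - 28 = -509)
M(-10, -15)*X = (6*(-15))*(-509) = -90*(-509) = 45810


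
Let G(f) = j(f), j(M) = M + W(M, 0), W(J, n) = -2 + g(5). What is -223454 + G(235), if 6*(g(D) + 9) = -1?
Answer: -1339381/6 ≈ -2.2323e+5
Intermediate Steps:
g(D) = -55/6 (g(D) = -9 + (1/6)*(-1) = -9 - 1/6 = -55/6)
W(J, n) = -67/6 (W(J, n) = -2 - 55/6 = -67/6)
j(M) = -67/6 + M (j(M) = M - 67/6 = -67/6 + M)
G(f) = -67/6 + f
-223454 + G(235) = -223454 + (-67/6 + 235) = -223454 + 1343/6 = -1339381/6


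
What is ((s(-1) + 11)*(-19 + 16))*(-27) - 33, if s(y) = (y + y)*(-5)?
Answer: 1668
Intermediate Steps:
s(y) = -10*y (s(y) = (2*y)*(-5) = -10*y)
((s(-1) + 11)*(-19 + 16))*(-27) - 33 = ((-10*(-1) + 11)*(-19 + 16))*(-27) - 33 = ((10 + 11)*(-3))*(-27) - 33 = (21*(-3))*(-27) - 33 = -63*(-27) - 33 = 1701 - 33 = 1668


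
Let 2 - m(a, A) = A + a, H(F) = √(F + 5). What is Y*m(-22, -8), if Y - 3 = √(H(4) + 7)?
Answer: 96 + 32*√10 ≈ 197.19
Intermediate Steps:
H(F) = √(5 + F)
m(a, A) = 2 - A - a (m(a, A) = 2 - (A + a) = 2 + (-A - a) = 2 - A - a)
Y = 3 + √10 (Y = 3 + √(√(5 + 4) + 7) = 3 + √(√9 + 7) = 3 + √(3 + 7) = 3 + √10 ≈ 6.1623)
Y*m(-22, -8) = (3 + √10)*(2 - 1*(-8) - 1*(-22)) = (3 + √10)*(2 + 8 + 22) = (3 + √10)*32 = 96 + 32*√10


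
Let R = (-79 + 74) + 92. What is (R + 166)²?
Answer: 64009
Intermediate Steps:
R = 87 (R = -5 + 92 = 87)
(R + 166)² = (87 + 166)² = 253² = 64009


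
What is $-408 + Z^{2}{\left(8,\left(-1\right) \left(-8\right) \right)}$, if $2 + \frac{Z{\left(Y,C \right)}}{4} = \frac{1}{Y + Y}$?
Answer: $- \frac{5567}{16} \approx -347.94$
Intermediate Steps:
$Z{\left(Y,C \right)} = -8 + \frac{2}{Y}$ ($Z{\left(Y,C \right)} = -8 + \frac{4}{Y + Y} = -8 + \frac{4}{2 Y} = -8 + 4 \frac{1}{2 Y} = -8 + \frac{2}{Y}$)
$-408 + Z^{2}{\left(8,\left(-1\right) \left(-8\right) \right)} = -408 + \left(-8 + \frac{2}{8}\right)^{2} = -408 + \left(-8 + 2 \cdot \frac{1}{8}\right)^{2} = -408 + \left(-8 + \frac{1}{4}\right)^{2} = -408 + \left(- \frac{31}{4}\right)^{2} = -408 + \frac{961}{16} = - \frac{5567}{16}$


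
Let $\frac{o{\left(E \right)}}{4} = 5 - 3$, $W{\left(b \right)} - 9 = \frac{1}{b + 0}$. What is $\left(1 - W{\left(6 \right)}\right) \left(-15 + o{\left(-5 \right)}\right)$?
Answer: $\frac{343}{6} \approx 57.167$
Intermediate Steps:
$W{\left(b \right)} = 9 + \frac{1}{b}$ ($W{\left(b \right)} = 9 + \frac{1}{b + 0} = 9 + \frac{1}{b}$)
$o{\left(E \right)} = 8$ ($o{\left(E \right)} = 4 \left(5 - 3\right) = 4 \cdot 2 = 8$)
$\left(1 - W{\left(6 \right)}\right) \left(-15 + o{\left(-5 \right)}\right) = \left(1 - \left(9 + \frac{1}{6}\right)\right) \left(-15 + 8\right) = \left(1 - \left(9 + \frac{1}{6}\right)\right) \left(-7\right) = \left(1 - \frac{55}{6}\right) \left(-7\right) = \left(- \frac{49}{6}\right) \left(-7\right) = \frac{343}{6}$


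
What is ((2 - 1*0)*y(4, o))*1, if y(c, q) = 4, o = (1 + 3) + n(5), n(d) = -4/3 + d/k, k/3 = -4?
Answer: 8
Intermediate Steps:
k = -12 (k = 3*(-4) = -12)
n(d) = -4/3 - d/12 (n(d) = -4/3 + d/(-12) = -4*⅓ + d*(-1/12) = -4/3 - d/12)
o = 9/4 (o = (1 + 3) + (-4/3 - 1/12*5) = 4 + (-4/3 - 5/12) = 4 - 7/4 = 9/4 ≈ 2.2500)
((2 - 1*0)*y(4, o))*1 = ((2 - 1*0)*4)*1 = ((2 + 0)*4)*1 = (2*4)*1 = 8*1 = 8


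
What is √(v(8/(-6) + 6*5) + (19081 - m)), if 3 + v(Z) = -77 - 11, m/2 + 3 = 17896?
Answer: 2*I*√4199 ≈ 129.6*I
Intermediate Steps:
m = 35786 (m = -6 + 2*17896 = -6 + 35792 = 35786)
v(Z) = -91 (v(Z) = -3 + (-77 - 11) = -3 - 88 = -91)
√(v(8/(-6) + 6*5) + (19081 - m)) = √(-91 + (19081 - 1*35786)) = √(-91 + (19081 - 35786)) = √(-91 - 16705) = √(-16796) = 2*I*√4199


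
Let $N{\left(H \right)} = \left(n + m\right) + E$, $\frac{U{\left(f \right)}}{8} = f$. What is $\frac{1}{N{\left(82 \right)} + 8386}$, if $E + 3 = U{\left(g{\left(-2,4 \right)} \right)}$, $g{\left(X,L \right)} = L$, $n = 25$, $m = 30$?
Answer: $\frac{1}{8470} \approx 0.00011806$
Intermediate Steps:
$U{\left(f \right)} = 8 f$
$E = 29$ ($E = -3 + 8 \cdot 4 = -3 + 32 = 29$)
$N{\left(H \right)} = 84$ ($N{\left(H \right)} = \left(25 + 30\right) + 29 = 55 + 29 = 84$)
$\frac{1}{N{\left(82 \right)} + 8386} = \frac{1}{84 + 8386} = \frac{1}{8470}$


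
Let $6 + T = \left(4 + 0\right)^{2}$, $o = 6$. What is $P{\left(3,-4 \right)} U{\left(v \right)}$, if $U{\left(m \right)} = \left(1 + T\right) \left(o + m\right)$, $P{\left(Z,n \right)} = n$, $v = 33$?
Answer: $-1716$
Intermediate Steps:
$T = 10$ ($T = -6 + \left(4 + 0\right)^{2} = -6 + 4^{2} = -6 + 16 = 10$)
$U{\left(m \right)} = 66 + 11 m$ ($U{\left(m \right)} = \left(1 + 10\right) \left(6 + m\right) = 11 \left(6 + m\right) = 66 + 11 m$)
$P{\left(3,-4 \right)} U{\left(v \right)} = - 4 \left(66 + 11 \cdot 33\right) = - 4 \left(66 + 363\right) = \left(-4\right) 429 = -1716$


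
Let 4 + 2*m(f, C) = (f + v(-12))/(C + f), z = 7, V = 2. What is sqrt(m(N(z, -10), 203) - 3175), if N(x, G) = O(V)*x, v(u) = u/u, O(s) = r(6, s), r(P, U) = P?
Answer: I*sqrt(15566870)/70 ≈ 56.364*I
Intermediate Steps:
O(s) = 6
v(u) = 1
N(x, G) = 6*x
m(f, C) = -2 + (1 + f)/(2*(C + f)) (m(f, C) = -2 + ((f + 1)/(C + f))/2 = -2 + ((1 + f)/(C + f))/2 = -2 + (1 + f)/(2*(C + f)))
sqrt(m(N(z, -10), 203) - 3175) = sqrt((1 - 4*203 - 18*7)/(2*(203 + 6*7)) - 3175) = sqrt((1 - 812 - 3*42)/(2*(203 + 42)) - 3175) = sqrt((1/2)*(1 - 812 - 126)/245 - 3175) = sqrt((1/2)*(1/245)*(-937) - 3175) = sqrt(-937/490 - 3175) = sqrt(-1556687/490) = I*sqrt(15566870)/70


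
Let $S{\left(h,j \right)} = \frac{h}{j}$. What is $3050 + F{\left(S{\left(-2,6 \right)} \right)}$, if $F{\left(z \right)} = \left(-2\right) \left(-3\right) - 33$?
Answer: $3023$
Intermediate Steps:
$F{\left(z \right)} = -27$ ($F{\left(z \right)} = 6 - 33 = -27$)
$3050 + F{\left(S{\left(-2,6 \right)} \right)} = 3050 - 27 = 3023$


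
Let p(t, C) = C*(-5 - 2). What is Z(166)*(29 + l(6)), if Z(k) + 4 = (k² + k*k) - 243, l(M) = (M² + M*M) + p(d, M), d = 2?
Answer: 3237035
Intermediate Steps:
p(t, C) = -7*C (p(t, C) = C*(-7) = -7*C)
l(M) = -7*M + 2*M² (l(M) = (M² + M*M) - 7*M = (M² + M²) - 7*M = 2*M² - 7*M = -7*M + 2*M²)
Z(k) = -247 + 2*k² (Z(k) = -4 + ((k² + k*k) - 243) = -4 + ((k² + k²) - 243) = -4 + (2*k² - 243) = -4 + (-243 + 2*k²) = -247 + 2*k²)
Z(166)*(29 + l(6)) = (-247 + 2*166²)*(29 + 6*(-7 + 2*6)) = (-247 + 2*27556)*(29 + 6*(-7 + 12)) = (-247 + 55112)*(29 + 6*5) = 54865*(29 + 30) = 54865*59 = 3237035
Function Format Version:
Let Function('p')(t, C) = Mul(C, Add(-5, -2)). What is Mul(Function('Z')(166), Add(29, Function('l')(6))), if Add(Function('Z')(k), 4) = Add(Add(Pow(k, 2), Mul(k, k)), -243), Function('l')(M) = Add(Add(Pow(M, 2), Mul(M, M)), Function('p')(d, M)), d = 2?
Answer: 3237035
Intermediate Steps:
Function('p')(t, C) = Mul(-7, C) (Function('p')(t, C) = Mul(C, -7) = Mul(-7, C))
Function('l')(M) = Add(Mul(-7, M), Mul(2, Pow(M, 2))) (Function('l')(M) = Add(Add(Pow(M, 2), Mul(M, M)), Mul(-7, M)) = Add(Add(Pow(M, 2), Pow(M, 2)), Mul(-7, M)) = Add(Mul(2, Pow(M, 2)), Mul(-7, M)) = Add(Mul(-7, M), Mul(2, Pow(M, 2))))
Function('Z')(k) = Add(-247, Mul(2, Pow(k, 2))) (Function('Z')(k) = Add(-4, Add(Add(Pow(k, 2), Mul(k, k)), -243)) = Add(-4, Add(Add(Pow(k, 2), Pow(k, 2)), -243)) = Add(-4, Add(Mul(2, Pow(k, 2)), -243)) = Add(-4, Add(-243, Mul(2, Pow(k, 2)))) = Add(-247, Mul(2, Pow(k, 2))))
Mul(Function('Z')(166), Add(29, Function('l')(6))) = Mul(Add(-247, Mul(2, Pow(166, 2))), Add(29, Mul(6, Add(-7, Mul(2, 6))))) = Mul(Add(-247, Mul(2, 27556)), Add(29, Mul(6, Add(-7, 12)))) = Mul(Add(-247, 55112), Add(29, Mul(6, 5))) = Mul(54865, Add(29, 30)) = Mul(54865, 59) = 3237035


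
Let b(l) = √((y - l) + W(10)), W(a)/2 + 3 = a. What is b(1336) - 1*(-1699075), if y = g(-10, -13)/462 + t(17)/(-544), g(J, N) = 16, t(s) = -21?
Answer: 1699075 + I*√1304695523670/31416 ≈ 1.6991e+6 + 36.358*I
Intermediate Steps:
W(a) = -6 + 2*a
y = 9203/125664 (y = 16/462 - 21/(-544) = 16*(1/462) - 21*(-1/544) = 8/231 + 21/544 = 9203/125664 ≈ 0.073235)
b(l) = √(1768499/125664 - l) (b(l) = √((9203/125664 - l) + (-6 + 2*10)) = √((9203/125664 - l) + (-6 + 20)) = √((9203/125664 - l) + 14) = √(1768499/125664 - l))
b(1336) - 1*(-1699075) = √(13889791146 - 986965056*1336)/31416 - 1*(-1699075) = √(13889791146 - 1318585314816)/31416 + 1699075 = √(-1304695523670)/31416 + 1699075 = (I*√1304695523670)/31416 + 1699075 = I*√1304695523670/31416 + 1699075 = 1699075 + I*√1304695523670/31416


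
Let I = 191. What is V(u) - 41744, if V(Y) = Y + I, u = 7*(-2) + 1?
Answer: -41566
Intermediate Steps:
u = -13 (u = -14 + 1 = -13)
V(Y) = 191 + Y (V(Y) = Y + 191 = 191 + Y)
V(u) - 41744 = (191 - 13) - 41744 = 178 - 41744 = -41566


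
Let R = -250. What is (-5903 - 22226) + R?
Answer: -28379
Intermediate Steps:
(-5903 - 22226) + R = (-5903 - 22226) - 250 = -28129 - 250 = -28379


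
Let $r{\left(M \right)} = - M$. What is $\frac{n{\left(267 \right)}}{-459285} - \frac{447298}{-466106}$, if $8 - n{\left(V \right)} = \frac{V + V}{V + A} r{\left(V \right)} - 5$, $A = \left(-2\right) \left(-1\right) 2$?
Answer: $\frac{27802699715162}{29007229465455} \approx 0.95848$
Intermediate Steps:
$A = 4$ ($A = 2 \cdot 2 = 4$)
$n{\left(V \right)} = 13 + \frac{2 V^{2}}{4 + V}$ ($n{\left(V \right)} = 8 - \left(\frac{V + V}{V + 4} \left(- V\right) - 5\right) = 8 - \left(\frac{2 V}{4 + V} \left(- V\right) - 5\right) = 8 - \left(- \frac{2 V^{2}}{4 + V} - 5\right) = 8 - \left(-5 - \frac{2 V^{2}}{4 + V}\right) = 8 + \left(5 + \frac{2 V^{2}}{4 + V}\right) = 13 + \frac{2 V^{2}}{4 + V}$)
$\frac{n{\left(267 \right)}}{-459285} - \frac{447298}{-466106} = \frac{\frac{1}{4 + 267} \left(52 + 2 \cdot 267^{2} + 13 \cdot 267\right)}{-459285} - \frac{447298}{-466106} = \frac{52 + 2 \cdot 71289 + 3471}{271} \left(- \frac{1}{459285}\right) - - \frac{223649}{233053} = \frac{52 + 142578 + 3471}{271} \left(- \frac{1}{459285}\right) + \frac{223649}{233053} = \frac{1}{271} \cdot 146101 \left(- \frac{1}{459285}\right) + \frac{223649}{233053} = \frac{146101}{271} \left(- \frac{1}{459285}\right) + \frac{223649}{233053} = - \frac{146101}{124466235} + \frac{223649}{233053} = \frac{27802699715162}{29007229465455}$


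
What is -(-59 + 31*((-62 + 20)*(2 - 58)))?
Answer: -72853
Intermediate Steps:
-(-59 + 31*((-62 + 20)*(2 - 58))) = -(-59 + 31*(-42*(-56))) = -(-59 + 31*2352) = -(-59 + 72912) = -1*72853 = -72853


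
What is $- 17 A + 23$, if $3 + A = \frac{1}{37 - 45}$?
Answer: $\frac{609}{8} \approx 76.125$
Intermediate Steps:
$A = - \frac{25}{8}$ ($A = -3 + \frac{1}{37 - 45} = -3 + \frac{1}{-8} = -3 - \frac{1}{8} = - \frac{25}{8} \approx -3.125$)
$- 17 A + 23 = \left(-17\right) \left(- \frac{25}{8}\right) + 23 = \frac{425}{8} + 23 = \frac{609}{8}$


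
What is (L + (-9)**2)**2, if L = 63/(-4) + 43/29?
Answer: 59923081/13456 ≈ 4453.3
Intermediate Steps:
L = -1655/116 (L = 63*(-1/4) + 43*(1/29) = -63/4 + 43/29 = -1655/116 ≈ -14.267)
(L + (-9)**2)**2 = (-1655/116 + (-9)**2)**2 = (-1655/116 + 81)**2 = (7741/116)**2 = 59923081/13456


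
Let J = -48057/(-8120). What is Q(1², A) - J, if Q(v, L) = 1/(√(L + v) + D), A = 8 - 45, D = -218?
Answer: -1971863/332920 - 3*I/23780 ≈ -5.9229 - 0.00012616*I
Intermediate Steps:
J = 48057/8120 (J = -48057*(-1/8120) = 48057/8120 ≈ 5.9184)
A = -37
Q(v, L) = 1/(-218 + √(L + v)) (Q(v, L) = 1/(√(L + v) - 218) = 1/(-218 + √(L + v)))
Q(1², A) - J = 1/(-218 + √(-37 + 1²)) - 1*48057/8120 = 1/(-218 + √(-37 + 1)) - 48057/8120 = 1/(-218 + √(-36)) - 48057/8120 = 1/(-218 + 6*I) - 48057/8120 = (-218 - 6*I)/47560 - 48057/8120 = -48057/8120 + (-218 - 6*I)/47560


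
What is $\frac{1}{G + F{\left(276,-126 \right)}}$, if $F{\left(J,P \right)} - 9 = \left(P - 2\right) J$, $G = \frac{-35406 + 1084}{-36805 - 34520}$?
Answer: $- \frac{71325}{2519093353} \approx -2.8314 \cdot 10^{-5}$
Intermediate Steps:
$G = \frac{34322}{71325}$ ($G = - \frac{34322}{-71325} = \left(-34322\right) \left(- \frac{1}{71325}\right) = \frac{34322}{71325} \approx 0.48121$)
$F{\left(J,P \right)} = 9 + J \left(-2 + P\right)$ ($F{\left(J,P \right)} = 9 + \left(P - 2\right) J = 9 + \left(-2 + P\right) J = 9 + J \left(-2 + P\right)$)
$\frac{1}{G + F{\left(276,-126 \right)}} = \frac{1}{\frac{34322}{71325} + \left(9 - 552 + 276 \left(-126\right)\right)} = \frac{1}{\frac{34322}{71325} - 35319} = \frac{1}{- \frac{2519093353}{71325}} = - \frac{71325}{2519093353}$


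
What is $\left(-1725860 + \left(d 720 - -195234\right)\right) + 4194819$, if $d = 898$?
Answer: $3310753$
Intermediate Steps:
$\left(-1725860 + \left(d 720 - -195234\right)\right) + 4194819 = \left(-1725860 + \left(898 \cdot 720 - -195234\right)\right) + 4194819 = \left(-1725860 + \left(646560 + 195234\right)\right) + 4194819 = \left(-1725860 + 841794\right) + 4194819 = -884066 + 4194819 = 3310753$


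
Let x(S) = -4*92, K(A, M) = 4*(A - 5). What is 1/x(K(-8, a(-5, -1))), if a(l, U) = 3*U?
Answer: -1/368 ≈ -0.0027174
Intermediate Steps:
K(A, M) = -20 + 4*A (K(A, M) = 4*(-5 + A) = -20 + 4*A)
x(S) = -368
1/x(K(-8, a(-5, -1))) = 1/(-368) = -1/368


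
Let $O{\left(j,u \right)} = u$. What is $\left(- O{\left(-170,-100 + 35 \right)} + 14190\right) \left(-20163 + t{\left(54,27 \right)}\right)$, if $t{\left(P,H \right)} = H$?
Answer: $-287038680$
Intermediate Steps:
$\left(- O{\left(-170,-100 + 35 \right)} + 14190\right) \left(-20163 + t{\left(54,27 \right)}\right) = \left(- (-100 + 35) + 14190\right) \left(-20163 + 27\right) = \left(\left(-1\right) \left(-65\right) + 14190\right) \left(-20136\right) = \left(65 + 14190\right) \left(-20136\right) = 14255 \left(-20136\right) = -287038680$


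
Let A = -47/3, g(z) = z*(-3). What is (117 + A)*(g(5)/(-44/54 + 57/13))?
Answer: -533520/1253 ≈ -425.79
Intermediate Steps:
g(z) = -3*z
A = -47/3 (A = -47*⅓ = -47/3 ≈ -15.667)
(117 + A)*(g(5)/(-44/54 + 57/13)) = (117 - 47/3)*((-3*5)/(-44/54 + 57/13)) = 304*(-15/(-44*1/54 + 57*(1/13)))/3 = 304*(-15/(-22/27 + 57/13))/3 = 304*(-15/1253/351)/3 = 304*(-15*351/1253)/3 = (304/3)*(-5265/1253) = -533520/1253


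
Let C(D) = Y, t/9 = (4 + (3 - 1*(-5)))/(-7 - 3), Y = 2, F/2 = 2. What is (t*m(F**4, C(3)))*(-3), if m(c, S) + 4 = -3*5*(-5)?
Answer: 11502/5 ≈ 2300.4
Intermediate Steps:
F = 4 (F = 2*2 = 4)
t = -54/5 (t = 9*((4 + (3 - 1*(-5)))/(-7 - 3)) = 9*((4 + (3 + 5))/(-10)) = 9*((4 + 8)*(-1/10)) = 9*(12*(-1/10)) = 9*(-6/5) = -54/5 ≈ -10.800)
C(D) = 2
m(c, S) = 71 (m(c, S) = -4 - 3*5*(-5) = -4 - 15*(-5) = -4 + 75 = 71)
(t*m(F**4, C(3)))*(-3) = -54/5*71*(-3) = -3834/5*(-3) = 11502/5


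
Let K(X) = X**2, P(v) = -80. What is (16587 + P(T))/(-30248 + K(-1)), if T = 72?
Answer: -16507/30247 ≈ -0.54574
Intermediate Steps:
(16587 + P(T))/(-30248 + K(-1)) = (16587 - 80)/(-30248 + (-1)**2) = 16507/(-30248 + 1) = 16507/(-30247) = 16507*(-1/30247) = -16507/30247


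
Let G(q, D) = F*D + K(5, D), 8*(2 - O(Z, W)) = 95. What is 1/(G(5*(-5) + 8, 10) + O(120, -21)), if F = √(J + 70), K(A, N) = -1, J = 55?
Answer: 696/792431 + 3200*√5/792431 ≈ 0.0099080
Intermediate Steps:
O(Z, W) = -79/8 (O(Z, W) = 2 - ⅛*95 = 2 - 95/8 = -79/8)
F = 5*√5 (F = √(55 + 70) = √125 = 5*√5 ≈ 11.180)
G(q, D) = -1 + 5*D*√5 (G(q, D) = (5*√5)*D - 1 = 5*D*√5 - 1 = -1 + 5*D*√5)
1/(G(5*(-5) + 8, 10) + O(120, -21)) = 1/((-1 + 5*10*√5) - 79/8) = 1/((-1 + 50*√5) - 79/8) = 1/(-87/8 + 50*√5)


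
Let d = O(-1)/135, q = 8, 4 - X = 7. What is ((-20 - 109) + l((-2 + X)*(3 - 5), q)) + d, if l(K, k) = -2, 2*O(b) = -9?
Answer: -3931/30 ≈ -131.03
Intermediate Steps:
X = -3 (X = 4 - 1*7 = 4 - 7 = -3)
O(b) = -9/2 (O(b) = (1/2)*(-9) = -9/2)
d = -1/30 (d = -9/2/135 = -9/2*1/135 = -1/30 ≈ -0.033333)
((-20 - 109) + l((-2 + X)*(3 - 5), q)) + d = ((-20 - 109) - 2) - 1/30 = (-129 - 2) - 1/30 = -131 - 1/30 = -3931/30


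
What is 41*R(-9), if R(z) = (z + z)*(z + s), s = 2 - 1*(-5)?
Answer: 1476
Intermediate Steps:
s = 7 (s = 2 + 5 = 7)
R(z) = 2*z*(7 + z) (R(z) = (z + z)*(z + 7) = (2*z)*(7 + z) = 2*z*(7 + z))
41*R(-9) = 41*(2*(-9)*(7 - 9)) = 41*(2*(-9)*(-2)) = 41*36 = 1476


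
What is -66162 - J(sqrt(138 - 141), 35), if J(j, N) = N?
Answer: -66197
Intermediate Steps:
-66162 - J(sqrt(138 - 141), 35) = -66162 - 1*35 = -66162 - 35 = -66197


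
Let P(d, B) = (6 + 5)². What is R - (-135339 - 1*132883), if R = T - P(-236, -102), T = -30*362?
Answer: 257241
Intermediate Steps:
P(d, B) = 121 (P(d, B) = 11² = 121)
T = -10860
R = -10981 (R = -10860 - 1*121 = -10860 - 121 = -10981)
R - (-135339 - 1*132883) = -10981 - (-135339 - 1*132883) = -10981 - (-135339 - 132883) = -10981 - 1*(-268222) = -10981 + 268222 = 257241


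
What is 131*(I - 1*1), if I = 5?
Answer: 524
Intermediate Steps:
131*(I - 1*1) = 131*(5 - 1*1) = 131*(5 - 1) = 131*4 = 524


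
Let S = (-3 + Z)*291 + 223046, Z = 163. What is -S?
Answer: -269606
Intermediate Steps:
S = 269606 (S = (-3 + 163)*291 + 223046 = 160*291 + 223046 = 46560 + 223046 = 269606)
-S = -1*269606 = -269606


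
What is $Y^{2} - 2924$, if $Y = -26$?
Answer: $-2248$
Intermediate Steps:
$Y^{2} - 2924 = \left(-26\right)^{2} - 2924 = 676 - 2924 = -2248$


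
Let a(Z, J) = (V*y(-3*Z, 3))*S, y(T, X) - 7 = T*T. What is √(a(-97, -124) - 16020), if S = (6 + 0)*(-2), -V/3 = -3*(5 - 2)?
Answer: 6*I*√762637 ≈ 5239.7*I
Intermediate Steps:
V = 27 (V = -(-9)*(5 - 2) = -(-9)*3 = -3*(-9) = 27)
y(T, X) = 7 + T² (y(T, X) = 7 + T*T = 7 + T²)
S = -12 (S = 6*(-2) = -12)
a(Z, J) = -2268 - 2916*Z² (a(Z, J) = (27*(7 + (-3*Z)²))*(-12) = (27*(7 + 9*Z²))*(-12) = (189 + 243*Z²)*(-12) = -2268 - 2916*Z²)
√(a(-97, -124) - 16020) = √((-2268 - 2916*(-97)²) - 16020) = √((-2268 - 2916*9409) - 16020) = √((-2268 - 27436644) - 16020) = √(-27438912 - 16020) = √(-27454932) = 6*I*√762637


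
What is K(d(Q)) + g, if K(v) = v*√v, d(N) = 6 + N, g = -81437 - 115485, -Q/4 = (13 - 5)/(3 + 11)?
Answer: -196922 + 26*√182/49 ≈ -1.9691e+5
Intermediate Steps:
Q = -16/7 (Q = -4*(13 - 5)/(3 + 11) = -32/14 = -4*4/7 = -16/7 ≈ -2.2857)
g = -196922
K(v) = v^(3/2)
K(d(Q)) + g = (6 - 16/7)^(3/2) - 196922 = (26/7)^(3/2) - 196922 = 26*√182/49 - 196922 = -196922 + 26*√182/49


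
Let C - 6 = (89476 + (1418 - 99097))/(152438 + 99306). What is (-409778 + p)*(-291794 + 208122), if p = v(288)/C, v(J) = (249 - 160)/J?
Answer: 463571401472022248/13520349 ≈ 3.4287e+10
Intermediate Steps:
C = 1502261/251744 (C = 6 + (89476 + (1418 - 99097))/(152438 + 99306) = 6 + (89476 - 97679)/251744 = 6 - 8203*1/251744 = 6 - 8203/251744 = 1502261/251744 ≈ 5.9674)
v(J) = 89/J
p = 700163/13520349 (p = (89/288)/(1502261/251744) = (89*(1/288))*(251744/1502261) = (89/288)*(251744/1502261) = 700163/13520349 ≈ 0.051786)
(-409778 + p)*(-291794 + 208122) = (-409778 + 700163/13520349)*(-291794 + 208122) = -5540340872359/13520349*(-83672) = 463571401472022248/13520349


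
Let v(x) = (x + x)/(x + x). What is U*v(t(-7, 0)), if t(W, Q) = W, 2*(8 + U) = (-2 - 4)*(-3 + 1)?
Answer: -2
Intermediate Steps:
U = -2 (U = -8 + ((-2 - 4)*(-3 + 1))/2 = -8 + (-6*(-2))/2 = -8 + (½)*12 = -8 + 6 = -2)
v(x) = 1 (v(x) = (2*x)/((2*x)) = (2*x)*(1/(2*x)) = 1)
U*v(t(-7, 0)) = -2*1 = -2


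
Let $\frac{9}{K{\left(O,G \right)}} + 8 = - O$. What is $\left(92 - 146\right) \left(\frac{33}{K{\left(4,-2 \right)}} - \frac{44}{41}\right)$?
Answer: $\frac{99792}{41} \approx 2434.0$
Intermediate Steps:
$K{\left(O,G \right)} = \frac{9}{-8 - O}$
$\left(92 - 146\right) \left(\frac{33}{K{\left(4,-2 \right)}} - \frac{44}{41}\right) = \left(92 - 146\right) \left(\frac{33}{\left(-9\right) \frac{1}{8 + 4}} - \frac{44}{41}\right) = - 54 \left(\frac{33}{\left(-9\right) \frac{1}{12}} - \frac{44}{41}\right) = - 54 \left(\frac{33}{- \frac{3}{4}} - \frac{44}{41}\right) = - 54 \left(33 \left(- \frac{4}{3}\right) - \frac{44}{41}\right) = - 54 \left(-44 - \frac{44}{41}\right) = \left(-54\right) \left(- \frac{1848}{41}\right) = \frac{99792}{41}$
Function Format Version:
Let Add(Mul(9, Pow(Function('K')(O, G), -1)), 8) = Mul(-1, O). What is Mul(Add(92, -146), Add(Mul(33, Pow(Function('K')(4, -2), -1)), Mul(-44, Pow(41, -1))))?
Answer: Rational(99792, 41) ≈ 2434.0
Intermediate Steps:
Function('K')(O, G) = Mul(9, Pow(Add(-8, Mul(-1, O)), -1))
Mul(Add(92, -146), Add(Mul(33, Pow(Function('K')(4, -2), -1)), Mul(-44, Pow(41, -1)))) = Mul(Add(92, -146), Add(Mul(33, Pow(Mul(-9, Pow(Add(8, 4), -1)), -1)), Mul(-44, Pow(41, -1)))) = Mul(-54, Add(Mul(33, Pow(Mul(-9, Pow(12, -1)), -1)), Mul(-44, Rational(1, 41)))) = Mul(-54, Add(Mul(33, Pow(Mul(-9, Rational(1, 12)), -1)), Rational(-44, 41))) = Mul(-54, Add(Mul(33, Pow(Rational(-3, 4), -1)), Rational(-44, 41))) = Mul(-54, Add(Mul(33, Rational(-4, 3)), Rational(-44, 41))) = Mul(-54, Add(-44, Rational(-44, 41))) = Mul(-54, Rational(-1848, 41)) = Rational(99792, 41)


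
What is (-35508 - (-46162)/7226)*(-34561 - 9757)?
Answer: 5684551220714/3613 ≈ 1.5734e+9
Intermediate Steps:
(-35508 - (-46162)/7226)*(-34561 - 9757) = (-35508 - (-46162)/7226)*(-44318) = (-35508 - 1*(-23081/3613))*(-44318) = (-35508 + 23081/3613)*(-44318) = -128267323/3613*(-44318) = 5684551220714/3613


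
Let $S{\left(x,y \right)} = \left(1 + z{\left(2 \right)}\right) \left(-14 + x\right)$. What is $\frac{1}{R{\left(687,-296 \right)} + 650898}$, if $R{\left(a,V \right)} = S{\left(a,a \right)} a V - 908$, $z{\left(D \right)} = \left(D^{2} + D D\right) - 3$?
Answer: $- \frac{1}{820485386} \approx -1.2188 \cdot 10^{-9}$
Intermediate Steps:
$z{\left(D \right)} = -3 + 2 D^{2}$ ($z{\left(D \right)} = \left(D^{2} + D^{2}\right) - 3 = 2 D^{2} - 3 = -3 + 2 D^{2}$)
$S{\left(x,y \right)} = -84 + 6 x$ ($S{\left(x,y \right)} = \left(1 - \left(3 - 2 \cdot 2^{2}\right)\right) \left(-14 + x\right) = \left(1 + \left(-3 + 2 \cdot 4\right)\right) \left(-14 + x\right) = \left(1 + \left(-3 + 8\right)\right) \left(-14 + x\right) = \left(1 + 5\right) \left(-14 + x\right) = 6 \left(-14 + x\right) = -84 + 6 x$)
$R{\left(a,V \right)} = -908 + V a \left(-84 + 6 a\right)$ ($R{\left(a,V \right)} = \left(-84 + 6 a\right) a V - 908 = a \left(-84 + 6 a\right) V - 908 = V a \left(-84 + 6 a\right) - 908 = -908 + V a \left(-84 + 6 a\right)$)
$\frac{1}{R{\left(687,-296 \right)} + 650898} = \frac{1}{\left(-908 + 6 \left(-296\right) 687 \left(-14 + 687\right)\right) + 650898} = \frac{1}{\left(-908 + 6 \left(-296\right) 687 \cdot 673\right) + 650898} = \frac{1}{\left(-908 - 821135376\right) + 650898} = \frac{1}{-821136284 + 650898} = \frac{1}{-820485386} = - \frac{1}{820485386}$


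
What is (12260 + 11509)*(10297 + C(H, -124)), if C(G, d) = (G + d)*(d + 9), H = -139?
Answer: 963642798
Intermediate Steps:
C(G, d) = (9 + d)*(G + d) (C(G, d) = (G + d)*(9 + d) = (9 + d)*(G + d))
(12260 + 11509)*(10297 + C(H, -124)) = (12260 + 11509)*(10297 + ((-124)**2 + 9*(-139) + 9*(-124) - 139*(-124))) = 23769*(10297 + (15376 - 1251 - 1116 + 17236)) = 23769*(10297 + 30245) = 23769*40542 = 963642798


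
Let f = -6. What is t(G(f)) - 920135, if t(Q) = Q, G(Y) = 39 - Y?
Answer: -920090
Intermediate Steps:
t(G(f)) - 920135 = (39 - 1*(-6)) - 920135 = (39 + 6) - 920135 = 45 - 920135 = -920090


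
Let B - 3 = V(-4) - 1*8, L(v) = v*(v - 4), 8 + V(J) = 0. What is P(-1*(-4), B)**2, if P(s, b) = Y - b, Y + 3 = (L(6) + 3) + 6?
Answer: 961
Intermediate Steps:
V(J) = -8 (V(J) = -8 + 0 = -8)
L(v) = v*(-4 + v)
Y = 18 (Y = -3 + ((6*(-4 + 6) + 3) + 6) = -3 + ((6*2 + 3) + 6) = -3 + ((12 + 3) + 6) = -3 + (15 + 6) = -3 + 21 = 18)
B = -13 (B = 3 + (-8 - 1*8) = 3 + (-8 - 8) = 3 - 16 = -13)
P(s, b) = 18 - b
P(-1*(-4), B)**2 = (18 - 1*(-13))**2 = (18 + 13)**2 = 31**2 = 961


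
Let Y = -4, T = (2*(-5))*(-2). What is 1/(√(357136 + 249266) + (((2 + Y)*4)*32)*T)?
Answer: -2560/12803999 - 3*√67378/25607998 ≈ -0.00023035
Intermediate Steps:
T = 20 (T = -10*(-2) = 20)
1/(√(357136 + 249266) + (((2 + Y)*4)*32)*T) = 1/(√(357136 + 249266) + (((2 - 4)*4)*32)*20) = 1/(√606402 + (-2*4*32)*20) = 1/(3*√67378 - 8*32*20) = 1/(3*√67378 - 256*20) = 1/(3*√67378 - 5120) = 1/(-5120 + 3*√67378)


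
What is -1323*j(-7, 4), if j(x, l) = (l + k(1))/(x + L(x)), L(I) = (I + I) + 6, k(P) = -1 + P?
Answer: 1764/5 ≈ 352.80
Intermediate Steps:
L(I) = 6 + 2*I (L(I) = 2*I + 6 = 6 + 2*I)
j(x, l) = l/(6 + 3*x) (j(x, l) = (l + (-1 + 1))/(x + (6 + 2*x)) = (l + 0)/(6 + 3*x) = l/(6 + 3*x))
-1323*j(-7, 4) = -441*4/(2 - 7) = -441*4/(-5) = -441*4*(-1)/5 = -1323*(-4/15) = 1764/5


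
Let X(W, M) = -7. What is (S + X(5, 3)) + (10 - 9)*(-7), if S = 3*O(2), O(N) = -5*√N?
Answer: -14 - 15*√2 ≈ -35.213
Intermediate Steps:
S = -15*√2 (S = 3*(-5*√2) = -15*√2 ≈ -21.213)
(S + X(5, 3)) + (10 - 9)*(-7) = (-15*√2 - 7) + (10 - 9)*(-7) = (-7 - 15*√2) + 1*(-7) = (-7 - 15*√2) - 7 = -14 - 15*√2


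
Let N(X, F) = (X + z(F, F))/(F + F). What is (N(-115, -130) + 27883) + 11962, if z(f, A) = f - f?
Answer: 2071963/52 ≈ 39845.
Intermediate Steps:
z(f, A) = 0
N(X, F) = X/(2*F) (N(X, F) = (X + 0)/(F + F) = X/((2*F)) = X*(1/(2*F)) = X/(2*F))
(N(-115, -130) + 27883) + 11962 = ((½)*(-115)/(-130) + 27883) + 11962 = ((½)*(-115)*(-1/130) + 27883) + 11962 = (23/52 + 27883) + 11962 = 1449939/52 + 11962 = 2071963/52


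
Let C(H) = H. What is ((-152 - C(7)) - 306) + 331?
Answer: -134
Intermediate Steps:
((-152 - C(7)) - 306) + 331 = ((-152 - 1*7) - 306) + 331 = ((-152 - 7) - 306) + 331 = (-159 - 306) + 331 = -465 + 331 = -134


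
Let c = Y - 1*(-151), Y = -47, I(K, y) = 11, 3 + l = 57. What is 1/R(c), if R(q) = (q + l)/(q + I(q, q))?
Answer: 115/158 ≈ 0.72785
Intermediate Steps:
l = 54 (l = -3 + 57 = 54)
c = 104 (c = -47 - 1*(-151) = -47 + 151 = 104)
R(q) = (54 + q)/(11 + q) (R(q) = (q + 54)/(q + 11) = (54 + q)/(11 + q))
1/R(c) = 1/((54 + 104)/(11 + 104)) = 1/(158/115) = 115/158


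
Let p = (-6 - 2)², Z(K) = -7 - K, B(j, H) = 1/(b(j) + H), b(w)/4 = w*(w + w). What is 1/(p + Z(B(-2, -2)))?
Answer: 30/1709 ≈ 0.017554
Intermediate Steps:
b(w) = 8*w² (b(w) = 4*(w*(w + w)) = 4*(w*(2*w)) = 4*(2*w²) = 8*w²)
B(j, H) = 1/(H + 8*j²) (B(j, H) = 1/(8*j² + H) = 1/(H + 8*j²))
p = 64 (p = (-8)² = 64)
1/(p + Z(B(-2, -2))) = 1/(64 + (-7 - 1/(-2 + 8*(-2)²))) = 1/(64 + (-7 - 1/(-2 + 8*4))) = 1/(64 + (-7 - 1/(-2 + 32))) = 1/(64 + (-7 - 1/30)) = 1/(64 - 211/30) = 1/(1709/30) = 30/1709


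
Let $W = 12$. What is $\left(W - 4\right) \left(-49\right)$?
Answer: $-392$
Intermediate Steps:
$\left(W - 4\right) \left(-49\right) = \left(12 - 4\right) \left(-49\right) = 8 \left(-49\right) = -392$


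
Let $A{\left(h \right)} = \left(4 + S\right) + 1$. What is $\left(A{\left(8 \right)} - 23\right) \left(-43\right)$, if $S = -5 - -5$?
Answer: $774$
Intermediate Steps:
$S = 0$ ($S = -5 + 5 = 0$)
$A{\left(h \right)} = 5$ ($A{\left(h \right)} = \left(4 + 0\right) + 1 = 4 + 1 = 5$)
$\left(A{\left(8 \right)} - 23\right) \left(-43\right) = \left(5 - 23\right) \left(-43\right) = \left(-18\right) \left(-43\right) = 774$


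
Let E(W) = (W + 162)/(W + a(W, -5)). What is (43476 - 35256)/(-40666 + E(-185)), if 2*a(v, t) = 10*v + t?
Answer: -4572375/22620451 ≈ -0.20213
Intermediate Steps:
a(v, t) = t/2 + 5*v (a(v, t) = (10*v + t)/2 = (t + 10*v)/2 = t/2 + 5*v)
E(W) = (162 + W)/(-5/2 + 6*W) (E(W) = (W + 162)/(W + ((½)*(-5) + 5*W)) = (162 + W)/(W + (-5/2 + 5*W)) = (162 + W)/(-5/2 + 6*W))
(43476 - 35256)/(-40666 + E(-185)) = (43476 - 35256)/(-40666 + 2*(162 - 185)/(-5 + 12*(-185))) = 8220/(-40666 + 2*(-23)/(-5 - 2220)) = 8220/(-40666 + 2*(-23)/(-2225)) = 8220/(-40666 + 2*(-1/2225)*(-23)) = 8220/(-40666 + 46/2225) = 8220/(-90481804/2225) = 8220*(-2225/90481804) = -4572375/22620451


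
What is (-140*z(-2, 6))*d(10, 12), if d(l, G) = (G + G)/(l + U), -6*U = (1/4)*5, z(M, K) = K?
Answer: -96768/47 ≈ -2058.9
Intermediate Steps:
U = -5/24 (U = -1/4*5/6 = -1*(1/4)*5/6 = -5/24 ≈ -0.20833)
d(l, G) = 2*G/(-5/24 + l) (d(l, G) = (G + G)/(l - 5/24) = (2*G)/(-5/24 + l) = 2*G/(-5/24 + l))
(-140*z(-2, 6))*d(10, 12) = (-140*6)*(48*12/(-5 + 24*10)) = -40320*12/(-5 + 240) = -40320*12/235 = -840*576/235 = -96768/47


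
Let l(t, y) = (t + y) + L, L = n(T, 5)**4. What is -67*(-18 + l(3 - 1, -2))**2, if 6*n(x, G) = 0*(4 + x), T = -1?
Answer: -21708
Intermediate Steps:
n(x, G) = 0 (n(x, G) = (0*(4 + x))/6 = (1/6)*0 = 0)
L = 0 (L = 0**4 = 0)
l(t, y) = t + y (l(t, y) = (t + y) + 0 = t + y)
-67*(-18 + l(3 - 1, -2))**2 = -67*(-18 + ((3 - 1) - 2))**2 = -67*(-18 + (2 - 2))**2 = -67*(-18 + 0)**2 = -67*(-18)**2 = -67*324 = -21708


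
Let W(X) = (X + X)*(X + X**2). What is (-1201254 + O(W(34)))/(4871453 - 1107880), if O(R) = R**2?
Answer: 6546845146/3763573 ≈ 1739.5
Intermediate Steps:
W(X) = 2*X*(X + X**2) (W(X) = (2*X)*(X + X**2) = 2*X*(X + X**2))
(-1201254 + O(W(34)))/(4871453 - 1107880) = (-1201254 + (2*34**2*(1 + 34))**2)/(4871453 - 1107880) = (-1201254 + (2*1156*35)**2)/3763573 = (-1201254 + 80920**2)*(1/3763573) = (-1201254 + 6548046400)*(1/3763573) = 6546845146*(1/3763573) = 6546845146/3763573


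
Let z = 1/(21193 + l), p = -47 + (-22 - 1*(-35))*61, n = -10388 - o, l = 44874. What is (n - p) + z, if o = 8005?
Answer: -1264456312/66067 ≈ -19139.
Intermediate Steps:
n = -18393 (n = -10388 - 1*8005 = -10388 - 8005 = -18393)
p = 746 (p = -47 + (-22 + 35)*61 = -47 + 13*61 = -47 + 793 = 746)
z = 1/66067 (z = 1/(21193 + 44874) = 1/66067 ≈ 1.5136e-5)
(n - p) + z = (-18393 - 1*746) + 1/66067 = (-18393 - 746) + 1/66067 = -19139 + 1/66067 = -1264456312/66067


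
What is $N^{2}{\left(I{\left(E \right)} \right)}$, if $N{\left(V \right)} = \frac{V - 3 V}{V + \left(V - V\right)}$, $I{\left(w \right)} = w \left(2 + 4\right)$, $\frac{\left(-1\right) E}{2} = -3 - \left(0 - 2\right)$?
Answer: $4$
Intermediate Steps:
$E = 2$ ($E = - 2 \left(-3 - \left(0 - 2\right)\right) = - 2 \left(-3 - -2\right) = - 2 \left(-3 + 2\right) = \left(-2\right) \left(-1\right) = 2$)
$I{\left(w \right)} = 6 w$ ($I{\left(w \right)} = w 6 = 6 w$)
$N{\left(V \right)} = -2$ ($N{\left(V \right)} = \frac{\left(-2\right) V}{V + 0} = \frac{\left(-2\right) V}{V} = -2$)
$N^{2}{\left(I{\left(E \right)} \right)} = \left(-2\right)^{2} = 4$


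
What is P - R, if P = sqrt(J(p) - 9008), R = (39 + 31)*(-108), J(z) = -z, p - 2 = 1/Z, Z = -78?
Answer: 7560 + I*sqrt(54816762)/78 ≈ 7560.0 + 94.921*I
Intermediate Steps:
p = 155/78 (p = 2 + 1/(-78) = 2 - 1/78 = 155/78 ≈ 1.9872)
R = -7560 (R = 70*(-108) = -7560)
P = I*sqrt(54816762)/78 (P = sqrt(-1*155/78 - 9008) = sqrt(-155/78 - 9008) = sqrt(-702779/78) = I*sqrt(54816762)/78 ≈ 94.921*I)
P - R = I*sqrt(54816762)/78 - 1*(-7560) = I*sqrt(54816762)/78 + 7560 = 7560 + I*sqrt(54816762)/78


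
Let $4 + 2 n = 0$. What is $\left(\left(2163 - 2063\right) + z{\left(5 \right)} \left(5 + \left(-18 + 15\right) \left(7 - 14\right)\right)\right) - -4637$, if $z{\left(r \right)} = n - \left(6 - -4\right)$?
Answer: $4425$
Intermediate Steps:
$n = -2$ ($n = -2 + \frac{1}{2} \cdot 0 = -2 + 0 = -2$)
$z{\left(r \right)} = -12$ ($z{\left(r \right)} = -2 - \left(6 - -4\right) = -2 - \left(6 + 4\right) = -2 - 10 = -12$)
$\left(\left(2163 - 2063\right) + z{\left(5 \right)} \left(5 + \left(-18 + 15\right) \left(7 - 14\right)\right)\right) - -4637 = \left(\left(2163 - 2063\right) - 12 \left(5 + \left(-18 + 15\right) \left(7 - 14\right)\right)\right) - -4637 = \left(100 - 12 \left(5 - -21\right)\right) + 4637 = \left(100 - 12 \left(5 + 21\right)\right) + 4637 = \left(100 - 312\right) + 4637 = -212 + 4637 = 4425$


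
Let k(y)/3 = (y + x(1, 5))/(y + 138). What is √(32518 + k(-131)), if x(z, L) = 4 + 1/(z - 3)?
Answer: √6362818/14 ≈ 180.18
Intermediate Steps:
x(z, L) = 4 + 1/(-3 + z)
k(y) = 3*(7/2 + y)/(138 + y) (k(y) = 3*((y + (-11 + 4*1)/(-3 + 1))/(y + 138)) = 3*((y + (-11 + 4)/(-2))/(138 + y)) = 3*((y - ½*(-7))/(138 + y)) = 3*((y + 7/2)/(138 + y)) = 3*((7/2 + y)/(138 + y)) = 3*(7/2 + y)/(138 + y))
√(32518 + k(-131)) = √(32518 + 3*(7 + 2*(-131))/(2*(138 - 131))) = √(32518 + (3/2)*(7 - 262)/7) = √(32518 + (3/2)*(⅐)*(-255)) = √(32518 - 765/14) = √(454487/14) = √6362818/14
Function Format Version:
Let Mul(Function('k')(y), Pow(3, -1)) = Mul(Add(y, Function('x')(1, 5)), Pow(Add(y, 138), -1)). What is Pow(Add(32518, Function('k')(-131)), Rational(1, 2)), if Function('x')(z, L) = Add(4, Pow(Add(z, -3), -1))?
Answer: Mul(Rational(1, 14), Pow(6362818, Rational(1, 2))) ≈ 180.18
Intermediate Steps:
Function('x')(z, L) = Add(4, Pow(Add(-3, z), -1))
Function('k')(y) = Mul(3, Pow(Add(138, y), -1), Add(Rational(7, 2), y)) (Function('k')(y) = Mul(3, Mul(Add(y, Mul(Pow(Add(-3, 1), -1), Add(-11, Mul(4, 1)))), Pow(Add(y, 138), -1))) = Mul(3, Mul(Add(y, Mul(Pow(-2, -1), Add(-11, 4))), Pow(Add(138, y), -1))) = Mul(3, Mul(Add(y, Mul(Rational(-1, 2), -7)), Pow(Add(138, y), -1))) = Mul(3, Mul(Add(y, Rational(7, 2)), Pow(Add(138, y), -1))) = Mul(3, Mul(Add(Rational(7, 2), y), Pow(Add(138, y), -1))) = Mul(3, Mul(Pow(Add(138, y), -1), Add(Rational(7, 2), y))) = Mul(3, Pow(Add(138, y), -1), Add(Rational(7, 2), y)))
Pow(Add(32518, Function('k')(-131)), Rational(1, 2)) = Pow(Add(32518, Mul(Rational(3, 2), Pow(Add(138, -131), -1), Add(7, Mul(2, -131)))), Rational(1, 2)) = Pow(Add(32518, Mul(Rational(3, 2), Pow(7, -1), Add(7, -262))), Rational(1, 2)) = Pow(Add(32518, Mul(Rational(3, 2), Rational(1, 7), -255)), Rational(1, 2)) = Pow(Add(32518, Rational(-765, 14)), Rational(1, 2)) = Pow(Rational(454487, 14), Rational(1, 2)) = Mul(Rational(1, 14), Pow(6362818, Rational(1, 2)))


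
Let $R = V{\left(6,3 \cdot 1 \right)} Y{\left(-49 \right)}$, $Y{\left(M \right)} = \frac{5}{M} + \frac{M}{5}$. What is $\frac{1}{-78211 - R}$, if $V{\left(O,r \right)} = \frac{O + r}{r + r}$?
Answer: $- \frac{245}{19158056} \approx -1.2788 \cdot 10^{-5}$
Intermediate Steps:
$V{\left(O,r \right)} = \frac{O + r}{2 r}$
$Y{\left(M \right)} = \frac{5}{M} + \frac{M}{5}$ ($Y{\left(M \right)} = \frac{5}{M} + M \frac{1}{5} = \frac{5}{M} + \frac{M}{5}$)
$R = - \frac{3639}{245}$ ($R = \frac{6 + 3 \cdot 1}{2 \cdot 3 \cdot 1} \left(\frac{5}{-49} + \frac{1}{5} \left(-49\right)\right) = \frac{6 + 3}{2 \cdot 3} \left(5 \left(- \frac{1}{49}\right) - \frac{49}{5}\right) = \frac{1}{2} \cdot \frac{1}{3} \cdot 9 \left(- \frac{5}{49} - \frac{49}{5}\right) = \frac{3}{2} \left(- \frac{2426}{245}\right) = - \frac{3639}{245} \approx -14.853$)
$\frac{1}{-78211 - R} = \frac{1}{-78211 - - \frac{3639}{245}} = \frac{1}{-78211 + \frac{3639}{245}} = \frac{1}{- \frac{19158056}{245}} = - \frac{245}{19158056}$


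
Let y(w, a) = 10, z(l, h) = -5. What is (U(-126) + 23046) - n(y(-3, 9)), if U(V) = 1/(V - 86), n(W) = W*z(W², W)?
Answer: 4896351/212 ≈ 23096.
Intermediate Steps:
n(W) = -5*W (n(W) = W*(-5) = -5*W)
U(V) = 1/(-86 + V)
(U(-126) + 23046) - n(y(-3, 9)) = (1/(-86 - 126) + 23046) - (-5)*10 = (1/(-212) + 23046) - 1*(-50) = (-1/212 + 23046) + 50 = 4885751/212 + 50 = 4896351/212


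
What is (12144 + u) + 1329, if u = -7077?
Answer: 6396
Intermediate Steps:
(12144 + u) + 1329 = (12144 - 7077) + 1329 = 5067 + 1329 = 6396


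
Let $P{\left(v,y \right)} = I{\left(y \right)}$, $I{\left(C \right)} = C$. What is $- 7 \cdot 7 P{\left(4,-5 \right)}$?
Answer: $245$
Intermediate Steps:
$P{\left(v,y \right)} = y$
$- 7 \cdot 7 P{\left(4,-5 \right)} = - 7 \cdot 7 \left(-5\right) = - 49 \left(-5\right) = \left(-1\right) \left(-245\right) = 245$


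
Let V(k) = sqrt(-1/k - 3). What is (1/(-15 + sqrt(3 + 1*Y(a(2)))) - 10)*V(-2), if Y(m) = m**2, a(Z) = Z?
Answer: -2195*I*sqrt(10)/436 - I*sqrt(70)/436 ≈ -15.939*I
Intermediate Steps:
V(k) = sqrt(-3 - 1/k)
(1/(-15 + sqrt(3 + 1*Y(a(2)))) - 10)*V(-2) = (1/(-15 + sqrt(3 + 1*2**2)) - 10)*sqrt(-3 - 1/(-2)) = (1/(-15 + sqrt(3 + 1*4)) - 10)*sqrt(-3 - 1*(-1/2)) = (1/(-15 + sqrt(3 + 4)) - 10)*sqrt(-3 + 1/2) = (1/(-15 + sqrt(7)) - 10)*sqrt(-5/2) = (-10 + 1/(-15 + sqrt(7)))*(I*sqrt(10)/2) = I*sqrt(10)*(-10 + 1/(-15 + sqrt(7)))/2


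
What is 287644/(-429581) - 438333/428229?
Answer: -103825676983/61319680683 ≈ -1.6932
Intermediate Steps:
287644/(-429581) - 438333/428229 = 287644*(-1/429581) - 438333*1/428229 = -287644/429581 - 146111/142743 = -103825676983/61319680683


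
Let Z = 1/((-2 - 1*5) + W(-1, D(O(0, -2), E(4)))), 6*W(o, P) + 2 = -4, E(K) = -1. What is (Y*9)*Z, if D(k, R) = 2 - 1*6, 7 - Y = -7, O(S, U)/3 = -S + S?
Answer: -63/4 ≈ -15.750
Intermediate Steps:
O(S, U) = 0 (O(S, U) = 3*(-S + S) = 3*0 = 0)
Y = 14 (Y = 7 - 1*(-7) = 7 + 7 = 14)
D(k, R) = -4 (D(k, R) = 2 - 6 = -4)
W(o, P) = -1 (W(o, P) = -⅓ + (⅙)*(-4) = -⅓ - ⅔ = -1)
Z = -⅛ (Z = 1/((-2 - 1*5) - 1) = 1/((-2 - 5) - 1) = 1/(-7 - 1) = 1/(-8) = -⅛ ≈ -0.12500)
(Y*9)*Z = (14*9)*(-⅛) = 126*(-⅛) = -63/4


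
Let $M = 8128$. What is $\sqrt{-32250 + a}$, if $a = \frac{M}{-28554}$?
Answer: $\frac{i \sqrt{6573663531978}}{14277} \approx 179.58 i$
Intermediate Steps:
$a = - \frac{4064}{14277}$ ($a = \frac{8128}{-28554} = 8128 \left(- \frac{1}{28554}\right) = - \frac{4064}{14277} \approx -0.28465$)
$\sqrt{-32250 + a} = \sqrt{-32250 - \frac{4064}{14277}} = \sqrt{- \frac{460437314}{14277}} = \frac{i \sqrt{6573663531978}}{14277}$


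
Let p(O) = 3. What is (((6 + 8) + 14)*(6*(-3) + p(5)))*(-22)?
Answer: 9240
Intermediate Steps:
(((6 + 8) + 14)*(6*(-3) + p(5)))*(-22) = (((6 + 8) + 14)*(6*(-3) + 3))*(-22) = ((14 + 14)*(-18 + 3))*(-22) = (28*(-15))*(-22) = -420*(-22) = 9240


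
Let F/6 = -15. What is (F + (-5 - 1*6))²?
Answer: 10201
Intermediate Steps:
F = -90 (F = 6*(-15) = -90)
(F + (-5 - 1*6))² = (-90 + (-5 - 1*6))² = (-90 + (-5 - 6))² = (-90 - 11)² = (-101)² = 10201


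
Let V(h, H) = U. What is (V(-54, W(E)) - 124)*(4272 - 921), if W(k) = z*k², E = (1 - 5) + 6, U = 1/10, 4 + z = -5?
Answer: -4151889/10 ≈ -4.1519e+5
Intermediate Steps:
z = -9 (z = -4 - 5 = -9)
U = ⅒ ≈ 0.10000
E = 2 (E = -4 + 6 = 2)
W(k) = -9*k²
V(h, H) = ⅒
(V(-54, W(E)) - 124)*(4272 - 921) = (⅒ - 124)*(4272 - 921) = -1239/10*3351 = -4151889/10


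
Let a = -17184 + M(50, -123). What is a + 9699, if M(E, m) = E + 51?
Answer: -7384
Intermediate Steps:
M(E, m) = 51 + E
a = -17083 (a = -17184 + (51 + 50) = -17184 + 101 = -17083)
a + 9699 = -17083 + 9699 = -7384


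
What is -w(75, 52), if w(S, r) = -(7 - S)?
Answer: -68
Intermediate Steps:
w(S, r) = -7 + S
-w(75, 52) = -(-7 + 75) = -1*68 = -68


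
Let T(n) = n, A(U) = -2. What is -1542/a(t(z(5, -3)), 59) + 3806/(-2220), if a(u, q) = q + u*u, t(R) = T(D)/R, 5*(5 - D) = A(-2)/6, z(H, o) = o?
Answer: -3704383153/139028610 ≈ -26.645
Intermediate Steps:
D = 76/15 (D = 5 - (-2)/(5*6) = 5 - ⅕*(-⅓) = 5 + 1/15 = 76/15 ≈ 5.0667)
t(R) = 76/(15*R)
a(u, q) = q + u²
-1542/a(t(z(5, -3)), 59) + 3806/(-2220) = -1542/(59 + ((76/15)/(-3))²) + 3806/(-2220) = -1542/(59 + ((76/15)*(-⅓))²) + 3806*(-1/2220) = -1542/(59 + (-76/45)²) - 1903/1110 = -1542/(59 + 5776/2025) - 1903/1110 = -1542/125251/2025 - 1903/1110 = -1542*2025/125251 - 1903/1110 = -3122550/125251 - 1903/1110 = -3704383153/139028610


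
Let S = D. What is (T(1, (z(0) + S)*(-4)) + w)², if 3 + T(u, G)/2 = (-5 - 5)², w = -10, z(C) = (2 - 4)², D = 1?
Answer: 33856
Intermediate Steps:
S = 1
z(C) = 4 (z(C) = (-2)² = 4)
T(u, G) = 194 (T(u, G) = -6 + 2*(-5 - 5)² = -6 + 2*(-10)² = -6 + 2*100 = -6 + 200 = 194)
(T(1, (z(0) + S)*(-4)) + w)² = (194 - 10)² = 184² = 33856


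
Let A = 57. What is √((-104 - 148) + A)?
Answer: I*√195 ≈ 13.964*I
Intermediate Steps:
√((-104 - 148) + A) = √((-104 - 148) + 57) = √(-252 + 57) = √(-195) = I*√195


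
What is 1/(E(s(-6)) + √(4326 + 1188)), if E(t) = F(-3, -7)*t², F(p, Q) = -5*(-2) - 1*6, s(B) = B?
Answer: 24/2537 - √5514/15222 ≈ 0.0045818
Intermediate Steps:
F(p, Q) = 4 (F(p, Q) = 10 - 6 = 4)
E(t) = 4*t²
1/(E(s(-6)) + √(4326 + 1188)) = 1/(4*(-6)² + √(4326 + 1188)) = 1/(4*36 + √5514) = 1/(144 + √5514)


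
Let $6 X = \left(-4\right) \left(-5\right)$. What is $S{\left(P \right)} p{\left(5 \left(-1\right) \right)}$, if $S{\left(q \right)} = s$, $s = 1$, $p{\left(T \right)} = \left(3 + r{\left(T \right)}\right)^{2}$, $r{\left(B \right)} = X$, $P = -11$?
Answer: $\frac{361}{9} \approx 40.111$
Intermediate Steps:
$X = \frac{10}{3}$ ($X = \frac{\left(-4\right) \left(-5\right)}{6} = \frac{1}{6} \cdot 20 = \frac{10}{3} \approx 3.3333$)
$r{\left(B \right)} = \frac{10}{3}$
$p{\left(T \right)} = \frac{361}{9}$ ($p{\left(T \right)} = \left(3 + \frac{10}{3}\right)^{2} = \left(\frac{19}{3}\right)^{2} = \frac{361}{9}$)
$S{\left(q \right)} = 1$
$S{\left(P \right)} p{\left(5 \left(-1\right) \right)} = 1 \cdot \frac{361}{9} = \frac{361}{9}$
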